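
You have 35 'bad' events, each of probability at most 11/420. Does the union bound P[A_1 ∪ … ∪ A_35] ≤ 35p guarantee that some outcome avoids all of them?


Union bound: P[∪_{i=1}^{35} A_i] ≤ Σ_i P[A_i] ≤ 35·p = 35·(11/420) = 11/12.
Numerically: 11/12 ≈ 0.9167.
Is 11/12 < 1? YES.
Since P[∪ A_i] ≤ 11/12 < 1, the complement has P[∩ A_i^c] ≥ 1 − 11/12 = 1/12 > 0, so some outcome avoids every A_i.

35·p = 11/12 ≈ 0.9167; existence CERTIFIED by the union bound.


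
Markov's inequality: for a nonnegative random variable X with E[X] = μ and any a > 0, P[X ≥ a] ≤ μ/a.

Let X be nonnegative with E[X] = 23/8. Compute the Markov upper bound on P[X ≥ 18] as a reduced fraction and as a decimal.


μ = E[X] = 23/8, a = 18.
Markov: P[X ≥ 18] ≤ μ/a = (23/8)/18 = 23/144.
Numerically: ≈ 0.159722.
(Since a = 18 > μ = 2.875000, the bound 23/144 is < 1 and informative.)

P[X ≥ 18] ≤ 23/144 ≈ 0.159722.


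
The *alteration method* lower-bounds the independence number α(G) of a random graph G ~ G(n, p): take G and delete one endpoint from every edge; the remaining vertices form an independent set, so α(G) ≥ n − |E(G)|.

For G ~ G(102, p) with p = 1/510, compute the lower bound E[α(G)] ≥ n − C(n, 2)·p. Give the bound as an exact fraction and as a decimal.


E[|E(G)|] = C(102, 2)·p = 5151 · (1/510) = 101/10.
E[α(G)] ≥ n − E[|E(G)|] = 102 − 101/10 = 919/10.
Numerically: ≈ 91.90000.
(This is only a lower bound; the true E[α(G)] may be larger.)

E[α(G)] ≥ 919/10 ≈ 91.90000.


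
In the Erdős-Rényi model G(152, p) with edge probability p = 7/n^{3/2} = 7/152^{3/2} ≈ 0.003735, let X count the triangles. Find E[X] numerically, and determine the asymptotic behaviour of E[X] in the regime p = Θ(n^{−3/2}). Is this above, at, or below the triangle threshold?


Number of potential triangles: C(152, 3) = 573800.
Each occurs with probability p³ ≈ (0.003735)³ ≈ 5.211923e-08.
By linearity: E[X] = C(152, 3)·p³ ≈ 573800 · 5.211923e-08 ≈ 0.0299.
Since α = 3/2 > 1, p = c/n^{3/2} = o(1/n) is below the triangle threshold p ~ 1/n. Asymptotically E[X] ~ (c³/6)·n^{3(1−α)} = (7³/6)·n^{-1.5} → 0, so by Markov's inequality G has no triangles w.h.p.

E[X] ≈ 0.0299; in regime p = Θ(1/n^{3/2}) E[X] tends to 0 (below the triangle threshold p ~ 1/n).


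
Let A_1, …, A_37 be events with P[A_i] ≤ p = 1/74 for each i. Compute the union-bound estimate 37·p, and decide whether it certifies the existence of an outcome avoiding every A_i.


Union bound: P[∪_{i=1}^{37} A_i] ≤ Σ_i P[A_i] ≤ 37·p = 37·(1/74) = 1/2.
Numerically: 1/2 ≈ 0.500.
Is 1/2 < 1? YES.
Since P[∪ A_i] ≤ 1/2 < 1, the complement has P[∩ A_i^c] ≥ 1 − 1/2 = 1/2 > 0, so some outcome avoids every A_i.

37·p = 1/2 ≈ 0.500; existence CERTIFIED by the union bound.


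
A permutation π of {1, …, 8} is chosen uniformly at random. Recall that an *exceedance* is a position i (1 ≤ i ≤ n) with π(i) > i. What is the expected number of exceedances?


Write X = Σ_{i=1}^{8} X_i, where X_i = 1_{π(i) > i}.
For each fixed i, π(i) is uniform over {1, …, 8} (marginal of a uniform permutation), so P[π(i) > i] = (n − i)/n. Summing: Σ_{i=1}^{8} (n − i)/n = (0 + 1 + … + 7)/8 = 8(8 − 1)/(2·8) = (8 − 1)/2.
Hence E[X] = Σ_{i=1}^{8} (8 − i)/8 = 7/2 ≈ 3.500.

E[X] = 7/2 = 3.500.


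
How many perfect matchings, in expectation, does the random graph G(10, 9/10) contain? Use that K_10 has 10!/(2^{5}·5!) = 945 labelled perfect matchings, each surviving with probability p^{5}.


K_10 has 10!/(2^{5}·5!) = 945 labelled perfect matchings.
For each such perfect matching H, let X_H = 1 if all 5 edges of H are present in G. Then P[X_H = 1] = p^{5} = (9/10)^{5} = 59049/100000.
By linearity of expectation: E[X] = Σ_H E[X_H] = 945 · p^{5} = 945 · 59049/100000 = 11160261/20000.
Numerically: E[X] ≈ 558.013.

E[X] = 945 · (9/10)^{5} = 11160261/20000 ≈ 558.013.


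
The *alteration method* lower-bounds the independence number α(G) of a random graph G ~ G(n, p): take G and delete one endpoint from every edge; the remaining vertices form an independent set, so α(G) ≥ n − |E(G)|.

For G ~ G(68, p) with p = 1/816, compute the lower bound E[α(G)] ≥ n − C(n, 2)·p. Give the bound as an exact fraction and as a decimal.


E[|E(G)|] = C(68, 2)·p = 2278 · (1/816) = 67/24.
E[α(G)] ≥ n − E[|E(G)|] = 68 − 67/24 = 1565/24.
Numerically: ≈ 65.208333.
(This is only a lower bound; the true E[α(G)] may be larger.)

E[α(G)] ≥ 1565/24 ≈ 65.208333.


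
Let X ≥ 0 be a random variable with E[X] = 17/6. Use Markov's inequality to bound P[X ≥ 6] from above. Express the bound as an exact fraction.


μ = E[X] = 17/6, a = 6.
Markov: P[X ≥ 6] ≤ μ/a = (17/6)/6 = 17/36.
Numerically: ≈ 0.4722.
(Since a = 6 > μ = 2.8333, the bound 17/36 is < 1 and informative.)

P[X ≥ 6] ≤ 17/36 ≈ 0.4722.


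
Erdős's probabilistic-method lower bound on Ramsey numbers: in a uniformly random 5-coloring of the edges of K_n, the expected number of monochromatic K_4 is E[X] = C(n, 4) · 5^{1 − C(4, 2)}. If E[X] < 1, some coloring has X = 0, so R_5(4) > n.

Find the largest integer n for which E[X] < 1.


We need C(n, 4) · 5^{1 − 6} < 1, i.e. C(n, 4) < 5^{6 − 1} = 3125.
Check values of n near the boundary:
  n = 12: C(12, 4) = 495; 495 < 3125? YES
  n = 13: C(13, 4) = 715; 715 < 3125? YES
  n = 14: C(14, 4) = 1001; 1001 < 3125? YES
  n = 15: C(15, 4) = 1365; 1365 < 3125? YES
  n = 16: C(16, 4) = 1820; 1820 < 3125? YES
  n = 17: C(17, 4) = 2380; 2380 < 3125? YES
  n = 18: C(18, 4) = 3060; 3060 < 3125? YES
  n = 19: C(19, 4) = 3876; 3876 < 3125? NO
The largest n with C(n, 4) < 3125 is n = 18 (where E[X] = 612/625 ≈ 0.9792). Hence R_5(4) > 18, i.e. R_5(4) ≥ 19.

Largest n = 18; hence R_5(4) > 18.


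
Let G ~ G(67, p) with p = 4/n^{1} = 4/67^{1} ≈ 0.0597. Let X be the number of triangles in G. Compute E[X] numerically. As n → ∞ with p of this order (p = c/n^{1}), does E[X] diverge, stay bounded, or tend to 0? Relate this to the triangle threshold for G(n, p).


Number of potential triangles: C(67, 3) = 47905.
Each occurs with probability p³ ≈ (0.0597)³ ≈ 2.12792e-04.
By linearity: E[X] = C(67, 3)·p³ ≈ 47905 · 2.12792e-04 ≈ 10.194.
Here α = 1, so p = 4/n is exactly at the triangle threshold p ~ 1/n. Asymptotically E[X] → c³/6 = 4³/6 = 32/3 ≈ 10.667, a bounded constant. In this regime the triangle count is asymptotically Poisson(c³/6).

E[X] ≈ 10.194; in regime p = Θ(1/n^{1}) E[X] stays bounded (at the triangle threshold p ~ 1/n).


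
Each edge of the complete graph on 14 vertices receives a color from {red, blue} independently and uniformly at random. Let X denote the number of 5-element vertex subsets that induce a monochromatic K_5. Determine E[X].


Let X = Σ_S X_S over the C(14, 5) = 2002 subsets S of size 5, where X_S = 1 if the K_5 on S is monochromatic.
For a fixed S, the K_5 on S has C(5, 2) = 10 edges. P[all 10 edges red] = (1/2)^10, and likewise for blue, so P[monochromatic] = 2·(1/2)^10 = 2^{1 − 10} = 1/512.
By linearity of expectation: E[X] = C(14, 5) · 2^{1 − 10} = 2002 · 1/512 = 1001/256.
Numerically: E[X] ≈ 3.9102.

E[X] = C(14,5)·2^(1−C(5,2)) = 1001/256 ≈ 3.9102.


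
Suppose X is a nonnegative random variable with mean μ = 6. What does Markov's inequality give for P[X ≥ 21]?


μ = E[X] = 6, a = 21.
Markov: P[X ≥ 21] ≤ μ/a = (6)/21 = 2/7.
Numerically: ≈ 0.2857.
(Since a = 21 > μ = 6.0000, the bound 2/7 is < 1 and informative.)

P[X ≥ 21] ≤ 2/7 ≈ 0.2857.


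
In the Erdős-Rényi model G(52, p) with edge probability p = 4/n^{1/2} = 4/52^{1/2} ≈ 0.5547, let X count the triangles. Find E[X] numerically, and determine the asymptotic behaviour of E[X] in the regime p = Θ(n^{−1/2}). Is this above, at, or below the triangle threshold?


Number of potential triangles: C(52, 3) = 22100.
Each occurs with probability p³ ≈ (0.5547)³ ≈ 1.7067698e-01.
By linearity: E[X] = C(52, 3)·p³ ≈ 22100 · 1.7067698e-01 ≈ 3771.96133.
Since α = 1/2 < 1, p = c/n^{1/2} ≫ 1/n is above the triangle threshold p ~ 1/n. Asymptotically E[X] ~ (c³/6)·n^{3(1−α)} = (4³/6)·n^{1.5} → ∞; triangles are abundant w.h.p.

E[X] ≈ 3771.96133; in regime p = Θ(1/n^{1/2}) E[X] diverges (above the triangle threshold p ~ 1/n).


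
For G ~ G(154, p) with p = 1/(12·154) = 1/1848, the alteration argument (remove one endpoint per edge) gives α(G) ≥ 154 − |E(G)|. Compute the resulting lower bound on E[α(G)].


E[|E(G)|] = C(154, 2)·p = 11781 · (1/1848) = 51/8.
E[α(G)] ≥ n − E[|E(G)|] = 154 − 51/8 = 1181/8.
Numerically: ≈ 147.625000.
(This is only a lower bound; the true E[α(G)] may be larger.)

E[α(G)] ≥ 1181/8 ≈ 147.625000.


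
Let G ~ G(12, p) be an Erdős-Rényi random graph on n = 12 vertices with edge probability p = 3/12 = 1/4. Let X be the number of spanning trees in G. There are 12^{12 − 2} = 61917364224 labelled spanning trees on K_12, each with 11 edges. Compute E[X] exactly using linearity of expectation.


K_12 has 12^{12 − 2} = 61917364224 labelled spanning trees.
For each such spanning tree H, let X_H = 1 if all 11 edges of H are present in G. Then P[X_H = 1] = p^{11} = (1/4)^{11} = 1/4194304.
By linearity of expectation: E[X] = Σ_H E[X_H] = 61917364224 · p^{11} = 61917364224 · 1/4194304 = 59049/4.
Numerically: E[X] ≈ 1.48e+04.

E[X] = 61917364224 · (1/4)^{11} = 59049/4 ≈ 1.48e+04.


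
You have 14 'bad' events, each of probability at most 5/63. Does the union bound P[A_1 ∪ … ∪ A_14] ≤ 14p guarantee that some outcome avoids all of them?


Union bound: P[∪_{i=1}^{14} A_i] ≤ Σ_i P[A_i] ≤ 14·p = 14·(5/63) = 10/9.
Numerically: 10/9 ≈ 1.11111.
Is 10/9 < 1? NO.
Since the bound 10/9 is ≥ 1, the union bound is uninformative here; it does NOT by itself certify existence.

14·p = 10/9 ≈ 1.11111; existence NOT certified by the union bound.


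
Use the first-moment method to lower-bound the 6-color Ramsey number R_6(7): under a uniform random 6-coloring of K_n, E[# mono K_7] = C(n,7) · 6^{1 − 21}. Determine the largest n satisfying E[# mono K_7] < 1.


We need C(n, 7) · 6^{1 − 21} < 1, i.e. C(n, 7) < 6^{21 − 1} = 3656158440062976.
Check values of n near the boundary:
  n = 563: C(563, 7) = 3426622515769596; 3426622515769596 < 3656158440062976? YES
  n = 564: C(564, 7) = 3469685994423792; 3469685994423792 < 3656158440062976? YES
  n = 565: C(565, 7) = 3513212521235560; 3513212521235560 < 3656158440062976? YES
  n = 566: C(566, 7) = 3557206237959440; 3557206237959440 < 3656158440062976? YES
  n = 567: C(567, 7) = 3601671315933933; 3601671315933933 < 3656158440062976? YES
  n = 568: C(568, 7) = 3646611956239704; 3646611956239704 < 3656158440062976? YES
  n = 569: C(569, 7) = 3692032389858348; 3692032389858348 < 3656158440062976? NO
The largest n with C(n, 7) < 3656158440062976 is n = 568 (where E[X] = 16882462760369/16926659444736 ≈ 0.9973889). Hence R_6(7) > 568, i.e. R_6(7) ≥ 569.

Largest n = 568; hence R_6(7) > 568.


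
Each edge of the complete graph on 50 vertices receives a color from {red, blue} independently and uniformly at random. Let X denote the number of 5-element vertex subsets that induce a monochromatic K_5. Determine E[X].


Let X = Σ_S X_S over the C(50, 5) = 2118760 subsets S of size 5, where X_S = 1 if the K_5 on S is monochromatic.
For a fixed S, the K_5 on S has C(5, 2) = 10 edges. P[all 10 edges red] = (1/2)^10, and likewise for blue, so P[monochromatic] = 2·(1/2)^10 = 2^{1 − 10} = 1/512.
Summing: E[X] = C(50, 5) · 2^{1 − 10} = 2118760 · 1/512 = 264845/64.
Numerically: E[X] ≈ 4138.20312.

E[X] = C(50,5)·2^(1−C(5,2)) = 264845/64 ≈ 4138.20312.


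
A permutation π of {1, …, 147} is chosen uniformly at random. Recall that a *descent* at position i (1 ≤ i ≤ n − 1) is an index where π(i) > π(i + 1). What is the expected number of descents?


Write X = Σ X_I over i = 1, …, 146, with X_I the indicator of one descent.
There are 146 indicators.
For each fixed i, the pair (π(i), π(i+1)) is a uniformly random ordered pair of distinct values from {1, …, 147}; by symmetry P[π(i) > π(i+1)] = 1/2.
By linearity: E[X] = 146 · (1/2) = (147 − 1) · (1/2) = 73 ≈ 73.000000.

E[X] = 73 = 73.000000.


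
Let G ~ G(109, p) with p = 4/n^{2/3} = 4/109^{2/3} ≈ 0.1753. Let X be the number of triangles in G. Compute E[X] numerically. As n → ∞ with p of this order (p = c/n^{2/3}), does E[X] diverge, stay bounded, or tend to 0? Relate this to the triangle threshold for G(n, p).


Number of potential triangles: C(109, 3) = 209934.
Each occurs with probability p³ ≈ (0.1753)³ ≈ 5.3867520e-03.
By linearity: E[X] = C(109, 3)·p³ ≈ 209934 · 5.3867520e-03 ≈ 1130.86239.
Since α = 2/3 < 1, p = c/n^{2/3} ≫ 1/n is above the triangle threshold p ~ 1/n. Asymptotically E[X] ~ (c³/6)·n^{3(1−α)} = (4³/6)·n^{1} → ∞; triangles are abundant w.h.p.

E[X] ≈ 1130.86239; in regime p = Θ(1/n^{2/3}) E[X] diverges (above the triangle threshold p ~ 1/n).


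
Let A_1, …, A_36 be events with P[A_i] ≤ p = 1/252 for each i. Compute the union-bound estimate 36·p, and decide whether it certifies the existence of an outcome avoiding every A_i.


Union bound: P[∪_{i=1}^{36} A_i] ≤ Σ_i P[A_i] ≤ 36·p = 36·(1/252) = 1/7.
Numerically: 1/7 ≈ 0.1429.
Is 1/7 < 1? YES.
Since P[∪ A_i] ≤ 1/7 < 1, the complement has P[∩ A_i^c] ≥ 1 − 1/7 = 6/7 > 0, so some outcome avoids every A_i.

36·p = 1/7 ≈ 0.1429; existence CERTIFIED by the union bound.


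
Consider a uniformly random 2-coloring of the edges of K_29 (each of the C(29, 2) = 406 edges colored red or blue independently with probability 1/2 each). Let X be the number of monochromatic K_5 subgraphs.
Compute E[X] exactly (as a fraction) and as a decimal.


Let X = Σ_S X_S over the C(29, 5) = 118755 subsets S of size 5, where X_S = 1 if the K_5 on S is monochromatic.
For a fixed S, the K_5 on S has C(5, 2) = 10 edges. P[all 10 edges red] = (1/2)^10, and likewise for blue, so P[monochromatic] = 2·(1/2)^10 = 2^{1 − 10} = 1/512.
By linearity: E[X] = C(29, 5) · 2^{1 − 10} = 118755 · 1/512 = 118755/512.
Numerically: E[X] ≈ 231.94336.

E[X] = C(29,5)·2^(1−C(5,2)) = 118755/512 ≈ 231.94336.


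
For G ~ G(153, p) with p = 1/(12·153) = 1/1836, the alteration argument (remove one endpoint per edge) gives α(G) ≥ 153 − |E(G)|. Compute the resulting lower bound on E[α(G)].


E[|E(G)|] = C(153, 2)·p = 11628 · (1/1836) = 19/3.
E[α(G)] ≥ n − E[|E(G)|] = 153 − 19/3 = 440/3.
Numerically: ≈ 146.6667.
(This is only a lower bound; the true E[α(G)] may be larger.)

E[α(G)] ≥ 440/3 ≈ 146.6667.


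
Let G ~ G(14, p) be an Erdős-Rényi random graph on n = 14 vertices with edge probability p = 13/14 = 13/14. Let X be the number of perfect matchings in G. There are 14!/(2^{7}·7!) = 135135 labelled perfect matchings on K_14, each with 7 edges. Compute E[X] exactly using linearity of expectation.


K_14 has 14!/(2^{7}·7!) = 135135 labelled perfect matchings.
For each such perfect matching H, let X_H = 1 if all 7 edges of H are present in G. Then P[X_H = 1] = p^{7} = (13/14)^{7} = 62748517/105413504.
By linearity of expectation: E[X] = Σ_H E[X_H] = 135135 · p^{7} = 135135 · 62748517/105413504 = 1211360120685/15059072.
Numerically: E[X] ≈ 8.044e+04.

E[X] = 135135 · (13/14)^{7} = 1211360120685/15059072 ≈ 8.044e+04.


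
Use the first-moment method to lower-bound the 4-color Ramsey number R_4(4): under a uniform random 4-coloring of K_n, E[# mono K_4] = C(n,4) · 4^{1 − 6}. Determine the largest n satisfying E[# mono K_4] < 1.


We need C(n, 4) · 4^{1 − 6} < 1, i.e. C(n, 4) < 4^{6 − 1} = 1024.
Check values of n near the boundary:
  n = 9: C(9, 4) = 126; 126 < 1024? YES
  n = 10: C(10, 4) = 210; 210 < 1024? YES
  n = 11: C(11, 4) = 330; 330 < 1024? YES
  n = 12: C(12, 4) = 495; 495 < 1024? YES
  n = 13: C(13, 4) = 715; 715 < 1024? YES
  n = 14: C(14, 4) = 1001; 1001 < 1024? YES
  n = 15: C(15, 4) = 1365; 1365 < 1024? NO
  n = 16: C(16, 4) = 1820; 1820 < 1024? NO
The largest n with C(n, 4) < 1024 is n = 14 (where E[X] = 1001/1024 ≈ 0.977539). Hence R_4(4) > 14, i.e. R_4(4) ≥ 15.

Largest n = 14; hence R_4(4) > 14.


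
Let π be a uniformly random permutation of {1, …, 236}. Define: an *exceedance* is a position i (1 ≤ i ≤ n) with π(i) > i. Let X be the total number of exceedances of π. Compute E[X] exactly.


Write X = Σ_{i=1}^{236} X_i, where X_i = 1_{π(i) > i}.
For each fixed i, π(i) is uniform over {1, …, 236} (marginal of a uniform permutation), so P[π(i) > i] = (n − i)/n. Summing: Σ_{i=1}^{236} (n − i)/n = (0 + 1 + … + 235)/236 = 236(236 − 1)/(2·236) = (236 − 1)/2.
Hence E[X] = Σ_{i=1}^{236} (236 − i)/236 = 235/2 ≈ 117.5000.

E[X] = 235/2 = 117.5000.


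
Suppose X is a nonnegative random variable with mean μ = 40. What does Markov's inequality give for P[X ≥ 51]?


μ = E[X] = 40, a = 51.
Markov: P[X ≥ 51] ≤ μ/a = (40)/51 = 40/51.
Numerically: ≈ 0.784.
(Since a = 51 > μ = 40.000, the bound 40/51 is < 1 and informative.)

P[X ≥ 51] ≤ 40/51 ≈ 0.784.


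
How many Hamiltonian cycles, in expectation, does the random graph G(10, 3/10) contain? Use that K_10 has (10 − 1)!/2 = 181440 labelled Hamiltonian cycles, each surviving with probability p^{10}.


K_10 has (10 − 1)!/2 = 181440 labelled Hamiltonian cycles.
For each such Hamiltonian cycle H, let X_H = 1 if all 10 edges of H are present in G. Then P[X_H = 1] = p^{10} = (3/10)^{10} = 59049/10000000000.
By linearity: E[X] = Σ_H E[X_H] = 181440 · p^{10} = 181440 · 59049/10000000000 = 33480783/31250000.
Numerically: E[X] ≈ 1.071.

E[X] = 181440 · (3/10)^{10} = 33480783/31250000 ≈ 1.071.


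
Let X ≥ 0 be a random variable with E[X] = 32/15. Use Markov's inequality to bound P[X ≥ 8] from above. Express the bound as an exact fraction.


μ = E[X] = 32/15, a = 8.
Markov: P[X ≥ 8] ≤ μ/a = (32/15)/8 = 4/15.
Numerically: ≈ 0.266667.
(Since a = 8 > μ = 2.133333, the bound 4/15 is < 1 and informative.)

P[X ≥ 8] ≤ 4/15 ≈ 0.266667.


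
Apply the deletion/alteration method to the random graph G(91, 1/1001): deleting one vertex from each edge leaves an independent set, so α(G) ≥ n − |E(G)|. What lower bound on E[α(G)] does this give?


E[|E(G)|] = C(91, 2)·p = 4095 · (1/1001) = 45/11.
E[α(G)] ≥ n − E[|E(G)|] = 91 − 45/11 = 956/11.
Numerically: ≈ 86.9091.
(This is only a lower bound; the true E[α(G)] may be larger.)

E[α(G)] ≥ 956/11 ≈ 86.9091.


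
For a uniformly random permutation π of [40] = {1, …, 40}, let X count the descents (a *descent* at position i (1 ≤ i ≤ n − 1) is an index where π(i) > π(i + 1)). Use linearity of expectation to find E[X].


Write X = Σ X_I over i = 1, …, 39, with X_I the indicator of one descent.
There are 39 indicators.
For each fixed i, the pair (π(i), π(i+1)) is a uniformly random ordered pair of distinct values from {1, …, 40}; by symmetry P[π(i) > π(i+1)] = 1/2.
By linearity: E[X] = 39 · (1/2) = (40 − 1) · (1/2) = 39/2 ≈ 19.500000.

E[X] = 39/2 = 19.500000.


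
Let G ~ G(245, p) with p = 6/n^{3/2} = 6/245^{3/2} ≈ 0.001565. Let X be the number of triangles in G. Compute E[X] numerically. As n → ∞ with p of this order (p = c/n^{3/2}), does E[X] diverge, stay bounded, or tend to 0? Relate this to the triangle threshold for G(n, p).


Number of potential triangles: C(245, 3) = 2421090.
Each occurs with probability p³ ≈ (0.001565)³ ≈ 3.830067e-09.
By linearity: E[X] = C(245, 3)·p³ ≈ 2421090 · 3.830067e-09 ≈ 0.0093.
Since α = 3/2 > 1, p = c/n^{3/2} = o(1/n) is below the triangle threshold p ~ 1/n. Asymptotically E[X] ~ (c³/6)·n^{3(1−α)} = (6³/6)·n^{-1.5} → 0, so by Markov's inequality G has no triangles w.h.p.

E[X] ≈ 0.0093; in regime p = Θ(1/n^{3/2}) E[X] tends to 0 (below the triangle threshold p ~ 1/n).


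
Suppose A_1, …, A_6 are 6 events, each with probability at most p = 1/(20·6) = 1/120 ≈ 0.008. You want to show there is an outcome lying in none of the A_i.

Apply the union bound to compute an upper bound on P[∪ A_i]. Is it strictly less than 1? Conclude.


Union bound: P[∪_{i=1}^{6} A_i] ≤ Σ_i P[A_i] ≤ 6·p = 6·(1/120) = 1/20.
Numerically: 1/20 ≈ 0.050.
Is 1/20 < 1? YES.
Since P[∪ A_i] ≤ 1/20 < 1, the complement has P[∩ A_i^c] ≥ 1 − 1/20 = 19/20 > 0, so some outcome avoids every A_i.

6·p = 1/20 ≈ 0.050; existence CERTIFIED by the union bound.


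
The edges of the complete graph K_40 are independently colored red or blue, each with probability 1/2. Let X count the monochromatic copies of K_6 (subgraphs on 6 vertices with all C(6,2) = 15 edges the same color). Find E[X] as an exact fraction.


Let X = Σ_S X_S over the C(40, 6) = 3838380 subsets S of size 6, where X_S = 1 if the K_6 on S is monochromatic.
For a fixed S, the K_6 on S has C(6, 2) = 15 edges. P[all 15 edges red] = (1/2)^15, and likewise for blue, so P[monochromatic] = 2·(1/2)^15 = 2^{1 − 15} = 1/16384.
By linearity of expectation: E[X] = C(40, 6) · 2^{1 − 15} = 3838380 · 1/16384 = 959595/4096.
Numerically: E[X] ≈ 234.2761.

E[X] = C(40,6)·2^(1−C(6,2)) = 959595/4096 ≈ 234.2761.


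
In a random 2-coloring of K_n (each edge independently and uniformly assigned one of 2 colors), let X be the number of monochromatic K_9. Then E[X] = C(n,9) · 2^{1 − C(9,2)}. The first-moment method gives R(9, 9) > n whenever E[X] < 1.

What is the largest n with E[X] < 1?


We need C(n, 9) · 2^{1 − 36} < 1, i.e. C(n, 9) < 2^{36 − 1} = 34359738368.
Check values of n near the boundary:
  n = 62: C(62, 9) = 20286591270; 20286591270 < 34359738368? YES
  n = 63: C(63, 9) = 23667689815; 23667689815 < 34359738368? YES
  n = 64: C(64, 9) = 27540584512; 27540584512 < 34359738368? YES
  n = 65: C(65, 9) = 31966749880; 31966749880 < 34359738368? YES
  n = 66: C(66, 9) = 37014131440; 37014131440 < 34359738368? NO
The largest n with C(n, 9) < 34359738368 is n = 65 (where E[X] = 3995843735/4294967296 ≈ 0.930355). Hence R(9, 9) > 65, i.e. R(9, 9) ≥ 66.

Largest n = 65; hence R(9, 9) > 65.


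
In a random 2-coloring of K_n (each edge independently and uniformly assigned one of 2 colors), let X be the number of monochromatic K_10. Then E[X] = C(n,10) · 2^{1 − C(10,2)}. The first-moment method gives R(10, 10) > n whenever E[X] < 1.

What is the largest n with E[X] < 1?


We need C(n, 10) · 2^{1 − 45} < 1, i.e. C(n, 10) < 2^{45 − 1} = 17592186044416.
Check values of n near the boundary:
  n = 95: C(95, 10) = 10104934117421; 10104934117421 < 17592186044416? YES
  n = 96: C(96, 10) = 11279926456656; 11279926456656 < 17592186044416? YES
  n = 97: C(97, 10) = 12576469727536; 12576469727536 < 17592186044416? YES
  n = 98: C(98, 10) = 14005614014756; 14005614014756 < 17592186044416? YES
  n = 99: C(99, 10) = 15579278510796; 15579278510796 < 17592186044416? YES
  n = 100: C(100, 10) = 17310309456440; 17310309456440 < 17592186044416? YES
  n = 101: C(101, 10) = 19212541264840; 19212541264840 < 17592186044416? NO
  n = 102: C(102, 10) = 21300860967540; 21300860967540 < 17592186044416? NO
The largest n with C(n, 10) < 17592186044416 is n = 100 (where E[X] = 2163788682055/2199023255552 ≈ 0.9840). Hence R(10, 10) > 100, i.e. R(10, 10) ≥ 101.

Largest n = 100; hence R(10, 10) > 100.


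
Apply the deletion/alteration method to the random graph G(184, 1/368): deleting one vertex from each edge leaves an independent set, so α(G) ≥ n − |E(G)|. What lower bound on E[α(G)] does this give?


E[|E(G)|] = C(184, 2)·p = 16836 · (1/368) = 183/4.
E[α(G)] ≥ n − E[|E(G)|] = 184 − 183/4 = 553/4.
Numerically: ≈ 138.2500.
(This is only a lower bound; the true E[α(G)] may be larger.)

E[α(G)] ≥ 553/4 ≈ 138.2500.


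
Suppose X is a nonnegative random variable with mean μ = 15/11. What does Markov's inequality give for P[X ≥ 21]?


μ = E[X] = 15/11, a = 21.
Markov: P[X ≥ 21] ≤ μ/a = (15/11)/21 = 5/77.
Numerically: ≈ 0.0649.
(Since a = 21 > μ = 1.3636, the bound 5/77 is < 1 and informative.)

P[X ≥ 21] ≤ 5/77 ≈ 0.0649.


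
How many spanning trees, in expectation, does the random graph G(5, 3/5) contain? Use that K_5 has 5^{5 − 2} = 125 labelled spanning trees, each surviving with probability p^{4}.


K_5 has 5^{5 − 2} = 125 labelled spanning trees.
For each such spanning tree H, let X_H = 1 if all 4 edges of H are present in G. Then P[X_H = 1] = p^{4} = (3/5)^{4} = 81/625.
By linearity of expectation: E[X] = Σ_H E[X_H] = 125 · p^{4} = 125 · 81/625 = 81/5.
Numerically: E[X] ≈ 16.2.

E[X] = 125 · (3/5)^{4} = 81/5 ≈ 16.2.


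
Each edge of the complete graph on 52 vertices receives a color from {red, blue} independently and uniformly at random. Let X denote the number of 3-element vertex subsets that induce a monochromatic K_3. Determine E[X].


Let X = Σ_S X_S over the C(52, 3) = 22100 subsets S of size 3, where X_S = 1 if the K_3 on S is monochromatic.
For a fixed S, the K_3 on S has C(3, 2) = 3 edges. P[all 3 edges red] = (1/2)^3, and likewise for blue, so P[monochromatic] = 2·(1/2)^3 = 2^{1 − 3} = 1/4.
By linearity of expectation: E[X] = C(52, 3) · 2^{1 − 3} = 22100 · 1/4 = 5525.
Numerically: E[X] ≈ 5525.0000.

E[X] = C(52,3)·2^(1−C(3,2)) = 5525 ≈ 5525.0000.


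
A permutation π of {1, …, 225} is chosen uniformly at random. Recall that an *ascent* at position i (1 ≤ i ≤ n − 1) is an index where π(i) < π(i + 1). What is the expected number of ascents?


Write X = Σ X_I over i = 1, …, 224, with X_I the indicator of one ascent.
There are 224 indicators.
For each fixed i, the pair (π(i), π(i+1)) is a uniformly random ordered pair of distinct values from {1, …, 225}; by symmetry P[π(i) < π(i+1)] = 1/2.
By linearity: E[X] = 224 · (1/2) = (225 − 1) · (1/2) = 112 ≈ 112.000000.

E[X] = 112 = 112.000000.


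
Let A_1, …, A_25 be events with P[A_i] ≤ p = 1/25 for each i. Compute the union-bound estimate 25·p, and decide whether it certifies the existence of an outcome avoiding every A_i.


Union bound: P[∪_{i=1}^{25} A_i] ≤ Σ_i P[A_i] ≤ 25·p = 25·(1/25) = 1.
Numerically: 1 ≈ 1.0000000.
Is 1 < 1? NO.
Since the bound 1 is ≥ 1, the union bound is uninformative here; it does NOT by itself certify existence.

25·p = 1 ≈ 1.0000000; existence NOT certified by the union bound.


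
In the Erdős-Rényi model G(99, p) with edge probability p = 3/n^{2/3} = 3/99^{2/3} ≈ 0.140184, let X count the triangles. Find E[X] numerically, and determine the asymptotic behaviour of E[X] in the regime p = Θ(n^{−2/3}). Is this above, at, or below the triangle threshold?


Number of potential triangles: C(99, 3) = 156849.
Each occurs with probability p³ ≈ (0.140184)³ ≈ 2.75482094e-03.
By linearity: E[X] = C(99, 3)·p³ ≈ 156849 · 2.75482094e-03 ≈ 432.090909.
Since α = 2/3 < 1, p = c/n^{2/3} ≫ 1/n is above the triangle threshold p ~ 1/n. Asymptotically E[X] ~ (c³/6)·n^{3(1−α)} = (3³/6)·n^{1} → ∞; triangles are abundant w.h.p.

E[X] ≈ 432.090909; in regime p = Θ(1/n^{2/3}) E[X] diverges (above the triangle threshold p ~ 1/n).


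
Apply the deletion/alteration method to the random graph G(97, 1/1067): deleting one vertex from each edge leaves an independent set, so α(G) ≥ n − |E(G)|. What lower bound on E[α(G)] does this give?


E[|E(G)|] = C(97, 2)·p = 4656 · (1/1067) = 48/11.
E[α(G)] ≥ n − E[|E(G)|] = 97 − 48/11 = 1019/11.
Numerically: ≈ 92.636.
(This is only a lower bound; the true E[α(G)] may be larger.)

E[α(G)] ≥ 1019/11 ≈ 92.636.


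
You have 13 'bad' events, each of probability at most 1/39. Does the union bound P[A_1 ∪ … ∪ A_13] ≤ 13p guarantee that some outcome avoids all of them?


Union bound: P[∪_{i=1}^{13} A_i] ≤ Σ_i P[A_i] ≤ 13·p = 13·(1/39) = 1/3.
Numerically: 1/3 ≈ 0.33333.
Is 1/3 < 1? YES.
Since P[∪ A_i] ≤ 1/3 < 1, the complement has P[∩ A_i^c] ≥ 1 − 1/3 = 2/3 > 0, so some outcome avoids every A_i.

13·p = 1/3 ≈ 0.33333; existence CERTIFIED by the union bound.


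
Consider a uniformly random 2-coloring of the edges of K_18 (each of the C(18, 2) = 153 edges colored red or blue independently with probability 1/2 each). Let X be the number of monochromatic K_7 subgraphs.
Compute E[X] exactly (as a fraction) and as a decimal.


Let X = Σ_S X_S over the C(18, 7) = 31824 subsets S of size 7, where X_S = 1 if the K_7 on S is monochromatic.
For a fixed S, the K_7 on S has C(7, 2) = 21 edges. P[all 21 edges red] = (1/2)^21, and likewise for blue, so P[monochromatic] = 2·(1/2)^21 = 2^{1 − 21} = 1/1048576.
By linearity: E[X] = C(18, 7) · 2^{1 − 21} = 31824 · 1/1048576 = 1989/65536.
Numerically: E[X] ≈ 0.030.

E[X] = C(18,7)·2^(1−C(7,2)) = 1989/65536 ≈ 0.030.


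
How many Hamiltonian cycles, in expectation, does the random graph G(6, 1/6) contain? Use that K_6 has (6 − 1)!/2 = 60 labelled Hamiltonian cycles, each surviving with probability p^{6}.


K_6 has (6 − 1)!/2 = 60 labelled Hamiltonian cycles.
For each such Hamiltonian cycle H, let X_H = 1 if all 6 edges of H are present in G. Then P[X_H = 1] = p^{6} = (1/6)^{6} = 1/46656.
By linearity: E[X] = Σ_H E[X_H] = 60 · p^{6} = 60 · 1/46656 = 5/3888.
Numerically: E[X] ≈ 0.001286.

E[X] = 60 · (1/6)^{6} = 5/3888 ≈ 0.001286.


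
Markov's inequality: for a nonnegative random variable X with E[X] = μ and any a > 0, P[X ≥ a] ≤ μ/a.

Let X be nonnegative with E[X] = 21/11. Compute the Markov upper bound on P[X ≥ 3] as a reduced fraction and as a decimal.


μ = E[X] = 21/11, a = 3.
Markov: P[X ≥ 3] ≤ μ/a = (21/11)/3 = 7/11.
Numerically: ≈ 0.636364.
(Since a = 3 > μ = 1.909091, the bound 7/11 is < 1 and informative.)

P[X ≥ 3] ≤ 7/11 ≈ 0.636364.


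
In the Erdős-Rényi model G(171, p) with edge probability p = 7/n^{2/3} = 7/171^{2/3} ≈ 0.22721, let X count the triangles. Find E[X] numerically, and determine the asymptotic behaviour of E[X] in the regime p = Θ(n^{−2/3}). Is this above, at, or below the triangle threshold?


Number of potential triangles: C(171, 3) = 818805.
Each occurs with probability p³ ≈ (0.22721)³ ≈ 1.1730105e-02.
By linearity: E[X] = C(171, 3)·p³ ≈ 818805 · 1.1730105e-02 ≈ 9604.66862.
Since α = 2/3 < 1, p = c/n^{2/3} ≫ 1/n is above the triangle threshold p ~ 1/n. Asymptotically E[X] ~ (c³/6)·n^{3(1−α)} = (7³/6)·n^{1} → ∞; triangles are abundant w.h.p.

E[X] ≈ 9604.66862; in regime p = Θ(1/n^{2/3}) E[X] diverges (above the triangle threshold p ~ 1/n).


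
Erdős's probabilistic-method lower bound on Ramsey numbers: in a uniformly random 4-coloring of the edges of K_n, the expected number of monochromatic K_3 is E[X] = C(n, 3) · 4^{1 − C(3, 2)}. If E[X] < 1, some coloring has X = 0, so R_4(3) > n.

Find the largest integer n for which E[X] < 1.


We need C(n, 3) · 4^{1 − 3} < 1, i.e. C(n, 3) < 4^{3 − 1} = 16.
Check values of n near the boundary:
  n = 3: C(3, 3) = 1; 1 < 16? YES
  n = 4: C(4, 3) = 4; 4 < 16? YES
  n = 5: C(5, 3) = 10; 10 < 16? YES
  n = 6: C(6, 3) = 20; 20 < 16? NO
The largest n with C(n, 3) < 16 is n = 5 (where E[X] = 5/8 ≈ 0.6250). Hence R_4(3) > 5, i.e. R_4(3) ≥ 6.

Largest n = 5; hence R_4(3) > 5.


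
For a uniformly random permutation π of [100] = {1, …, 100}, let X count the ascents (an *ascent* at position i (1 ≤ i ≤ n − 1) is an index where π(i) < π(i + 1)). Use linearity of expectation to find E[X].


Write X = Σ X_I over i = 1, …, 99, with X_I the indicator of one ascent.
There are 99 indicators.
For each fixed i, the pair (π(i), π(i+1)) is a uniformly random ordered pair of distinct values from {1, …, 100}; by symmetry P[π(i) < π(i+1)] = 1/2.
By linearity: E[X] = 99 · (1/2) = (100 − 1) · (1/2) = 99/2 ≈ 49.500000.

E[X] = 99/2 = 49.500000.


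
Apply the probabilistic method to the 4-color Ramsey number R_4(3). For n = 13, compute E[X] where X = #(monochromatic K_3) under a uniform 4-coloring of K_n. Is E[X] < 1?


E[X] = C(13, 3) · 4^{1 − 3} = 286 · 4^{−2} = 286/16.
As a reduced fraction: E[X] = 143/8 ≈ 17.875000.
Is E[X] < 1? NO.
Since E[X] ≥ 1, the first-moment bound is inconclusive at n = 13; it does NOT by itself certify R_4(3) > 13.

E[X] = 143/8 ≈ 17.875000; E[X] ≥ 1; first-moment method inconclusive here.


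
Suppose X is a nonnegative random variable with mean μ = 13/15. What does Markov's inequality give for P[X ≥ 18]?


μ = E[X] = 13/15, a = 18.
Markov: P[X ≥ 18] ≤ μ/a = (13/15)/18 = 13/270.
Numerically: ≈ 0.04815.
(Since a = 18 > μ = 0.86667, the bound 13/270 is < 1 and informative.)

P[X ≥ 18] ≤ 13/270 ≈ 0.04815.


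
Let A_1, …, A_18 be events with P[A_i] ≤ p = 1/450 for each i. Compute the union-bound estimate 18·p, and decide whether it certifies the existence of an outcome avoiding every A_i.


Union bound: P[∪_{i=1}^{18} A_i] ≤ Σ_i P[A_i] ≤ 18·p = 18·(1/450) = 1/25.
Numerically: 1/25 ≈ 0.0400.
Is 1/25 < 1? YES.
Since P[∪ A_i] ≤ 1/25 < 1, the complement has P[∩ A_i^c] ≥ 1 − 1/25 = 24/25 > 0, so some outcome avoids every A_i.

18·p = 1/25 ≈ 0.0400; existence CERTIFIED by the union bound.


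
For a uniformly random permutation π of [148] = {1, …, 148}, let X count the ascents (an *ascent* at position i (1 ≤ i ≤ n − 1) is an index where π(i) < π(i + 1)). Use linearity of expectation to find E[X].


Write X = Σ X_I over i = 1, …, 147, with X_I the indicator of one ascent.
There are 147 indicators.
For each fixed i, the pair (π(i), π(i+1)) is a uniformly random ordered pair of distinct values from {1, …, 148}; by symmetry P[π(i) < π(i+1)] = 1/2.
By linearity: E[X] = 147 · (1/2) = (148 − 1) · (1/2) = 147/2 ≈ 73.500.

E[X] = 147/2 = 73.500.


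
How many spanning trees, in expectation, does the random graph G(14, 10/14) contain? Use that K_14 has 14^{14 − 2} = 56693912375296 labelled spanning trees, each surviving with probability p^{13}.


K_14 has 14^{14 − 2} = 56693912375296 labelled spanning trees.
For each such spanning tree H, let X_H = 1 if all 13 edges of H are present in G. Then P[X_H = 1] = p^{13} = (5/7)^{13} = 1220703125/96889010407.
By linearity of expectation: E[X] = Σ_H E[X_H] = 56693912375296 · p^{13} = 56693912375296 · 1220703125/96889010407 = 5000000000000/7.
Numerically: E[X] ≈ 7.14e+11.

E[X] = 56693912375296 · (5/7)^{13} = 5000000000000/7 ≈ 7.14e+11.


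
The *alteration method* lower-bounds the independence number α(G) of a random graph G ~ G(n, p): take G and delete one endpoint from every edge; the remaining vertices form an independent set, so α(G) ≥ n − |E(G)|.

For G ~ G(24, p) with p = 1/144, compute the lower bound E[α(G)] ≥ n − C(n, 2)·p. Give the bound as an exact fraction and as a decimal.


E[|E(G)|] = C(24, 2)·p = 276 · (1/144) = 23/12.
E[α(G)] ≥ n − E[|E(G)|] = 24 − 23/12 = 265/12.
Numerically: ≈ 22.08333.
(This is only a lower bound; the true E[α(G)] may be larger.)

E[α(G)] ≥ 265/12 ≈ 22.08333.


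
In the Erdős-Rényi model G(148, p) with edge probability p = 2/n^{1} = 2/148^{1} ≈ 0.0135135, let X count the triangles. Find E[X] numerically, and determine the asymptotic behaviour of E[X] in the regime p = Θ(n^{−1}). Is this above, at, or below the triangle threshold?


Number of potential triangles: C(148, 3) = 529396.
Each occurs with probability p³ ≈ (0.0135135)³ ≈ 2.46777091e-06.
By linearity: E[X] = C(148, 3)·p³ ≈ 529396 · 2.46777091e-06 ≈ 1.306428.
Here α = 1, so p = 2/n is exactly at the triangle threshold p ~ 1/n. Asymptotically E[X] → c³/6 = 2³/6 = 4/3 ≈ 1.333333, a bounded constant. In this regime the triangle count is asymptotically Poisson(c³/6).

E[X] ≈ 1.306428; in regime p = Θ(1/n^{1}) E[X] stays bounded (at the triangle threshold p ~ 1/n).


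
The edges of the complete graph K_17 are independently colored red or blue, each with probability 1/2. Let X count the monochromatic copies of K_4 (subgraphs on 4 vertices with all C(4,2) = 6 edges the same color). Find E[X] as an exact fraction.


Let X = Σ_S X_S over the C(17, 4) = 2380 subsets S of size 4, where X_S = 1 if the K_4 on S is monochromatic.
For a fixed S, the K_4 on S has C(4, 2) = 6 edges. P[all 6 edges red] = (1/2)^6, and likewise for blue, so P[monochromatic] = 2·(1/2)^6 = 2^{1 − 6} = 1/32.
Summing: E[X] = C(17, 4) · 2^{1 − 6} = 2380 · 1/32 = 595/8.
Numerically: E[X] ≈ 74.3750.

E[X] = C(17,4)·2^(1−C(4,2)) = 595/8 ≈ 74.3750.


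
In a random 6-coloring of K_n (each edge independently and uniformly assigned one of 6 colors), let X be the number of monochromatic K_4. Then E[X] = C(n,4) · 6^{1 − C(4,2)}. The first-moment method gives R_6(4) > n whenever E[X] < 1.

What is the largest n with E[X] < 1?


We need C(n, 4) · 6^{1 − 6} < 1, i.e. C(n, 4) < 6^{6 − 1} = 7776.
Check values of n near the boundary:
  n = 21: C(21, 4) = 5985; 5985 < 7776? YES
  n = 22: C(22, 4) = 7315; 7315 < 7776? YES
  n = 23: C(23, 4) = 8855; 8855 < 7776? NO
  n = 24: C(24, 4) = 10626; 10626 < 7776? NO
  n = 25: C(25, 4) = 12650; 12650 < 7776? NO
The largest n with C(n, 4) < 7776 is n = 22 (where E[X] = 7315/7776 ≈ 0.9407). Hence R_6(4) > 22, i.e. R_6(4) ≥ 23.

Largest n = 22; hence R_6(4) > 22.


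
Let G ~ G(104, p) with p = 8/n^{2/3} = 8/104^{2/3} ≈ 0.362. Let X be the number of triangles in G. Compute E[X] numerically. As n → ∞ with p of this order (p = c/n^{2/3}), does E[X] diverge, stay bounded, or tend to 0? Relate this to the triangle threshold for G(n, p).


Number of potential triangles: C(104, 3) = 182104.
Each occurs with probability p³ ≈ (0.362)³ ≈ 4.73373e-02.
By linearity: E[X] = C(104, 3)·p³ ≈ 182104 · 4.73373e-02 ≈ 8620.308.
Since α = 2/3 < 1, p = c/n^{2/3} ≫ 1/n is above the triangle threshold p ~ 1/n. Asymptotically E[X] ~ (c³/6)·n^{3(1−α)} = (8³/6)·n^{1} → ∞; triangles are abundant w.h.p.

E[X] ≈ 8620.308; in regime p = Θ(1/n^{2/3}) E[X] diverges (above the triangle threshold p ~ 1/n).


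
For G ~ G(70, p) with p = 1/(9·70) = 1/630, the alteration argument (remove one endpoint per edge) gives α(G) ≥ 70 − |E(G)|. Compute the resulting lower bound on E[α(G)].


E[|E(G)|] = C(70, 2)·p = 2415 · (1/630) = 23/6.
E[α(G)] ≥ n − E[|E(G)|] = 70 − 23/6 = 397/6.
Numerically: ≈ 66.16667.
(This is only a lower bound; the true E[α(G)] may be larger.)

E[α(G)] ≥ 397/6 ≈ 66.16667.


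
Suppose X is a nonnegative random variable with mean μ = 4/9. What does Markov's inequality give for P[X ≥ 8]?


μ = E[X] = 4/9, a = 8.
Markov: P[X ≥ 8] ≤ μ/a = (4/9)/8 = 1/18.
Numerically: ≈ 0.056.
(Since a = 8 > μ = 0.444, the bound 1/18 is < 1 and informative.)

P[X ≥ 8] ≤ 1/18 ≈ 0.056.


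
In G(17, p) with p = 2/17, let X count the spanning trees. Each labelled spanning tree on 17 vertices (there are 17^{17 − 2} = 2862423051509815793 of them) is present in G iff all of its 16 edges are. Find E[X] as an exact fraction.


K_17 has 17^{17 − 2} = 2862423051509815793 labelled spanning trees.
For each such spanning tree H, let X_H = 1 if all 16 edges of H are present in G. Then P[X_H = 1] = p^{16} = (2/17)^{16} = 65536/48661191875666868481.
By linearity of expectation: E[X] = Σ_H E[X_H] = 2862423051509815793 · p^{16} = 2862423051509815793 · 65536/48661191875666868481 = 65536/17.
Numerically: E[X] ≈ 3855.

E[X] = 2862423051509815793 · (2/17)^{16} = 65536/17 ≈ 3855.


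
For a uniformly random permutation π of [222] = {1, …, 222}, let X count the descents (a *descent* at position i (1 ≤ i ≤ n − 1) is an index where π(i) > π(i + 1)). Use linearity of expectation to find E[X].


Write X = Σ X_I over i = 1, …, 221, with X_I the indicator of one descent.
There are 221 indicators.
For each fixed i, the pair (π(i), π(i+1)) is a uniformly random ordered pair of distinct values from {1, …, 222}; by symmetry P[π(i) > π(i+1)] = 1/2.
By linearity: E[X] = 221 · (1/2) = (222 − 1) · (1/2) = 221/2 ≈ 110.500000.

E[X] = 221/2 = 110.500000.
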